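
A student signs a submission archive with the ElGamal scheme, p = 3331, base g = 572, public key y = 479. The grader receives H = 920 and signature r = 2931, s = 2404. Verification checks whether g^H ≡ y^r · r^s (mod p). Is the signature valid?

invalid

Left side g^H mod p:
Squares mod 3331: 572^1≡572, 572^2≡746, 572^4≡239, 572^8≡494, 572^16≡873, 572^32≡2661, 572^64≡2546, 572^128≡3321, 572^256≡100, 572^512≡7
920 = 512 + 256 + 128 + 16 + 8, so 572^920 ≡ 7·100·3321·873·494 ≡ 1335 (mod 3331)
Right side y^r · r^s mod p:
Squares mod 3331: 479^1≡479, 479^2≡2933, 479^4≡1847, 479^8≡465, 479^16≡3041, 479^32≡825, 479^64≡1101, 479^128≡3048, 479^256≡145, 479^512≡1039, 479^1024≡277, 479^2048≡116
2931 = 2048 + 512 + 256 + 64 + 32 + 16 + 2 + 1, so 479^2931 ≡ 116·1039·145·1101·825·3041·2933·479 ≡ 1827 (mod 3331)
Squares mod 3331: 2931^1≡2931, 2931^2≡112, 2931^4≡2551, 2931^8≡2158, 2931^16≡226, 2931^32≡1111, 2931^64≡1851, 2931^128≡1933, 2931^256≡2438, 2931^512≡1340, 2931^1024≡191, 2931^2048≡3171
2404 = 2048 + 256 + 64 + 32 + 4, so 2931^2404 ≡ 3171·2438·1851·1111·2551 ≡ 898 (mod 3331)
1827·898 = 1640646 ≡ 1794 (mod 3331)
1335 ≠ 1794, so verification fails.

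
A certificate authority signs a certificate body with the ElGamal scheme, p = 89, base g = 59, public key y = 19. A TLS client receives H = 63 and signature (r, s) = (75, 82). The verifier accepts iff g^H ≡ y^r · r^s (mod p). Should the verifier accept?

reject

Left side g^H mod p:
Squares mod 89: 59^1≡59, 59^2≡10, 59^4≡11, 59^8≡32, 59^16≡45, 59^32≡67
63 = 32 + 16 + 8 + 4 + 2 + 1, so 59^63 ≡ 67·45·32·11·10·59 ≡ 61 (mod 89)
Right side y^r · r^s mod p:
Squares mod 89: 19^1≡19, 19^2≡5, 19^4≡25, 19^8≡2, 19^16≡4, 19^32≡16, 19^64≡78
75 = 64 + 8 + 2 + 1, so 19^75 ≡ 78·2·5·19 ≡ 46 (mod 89)
Squares mod 89: 75^1≡75, 75^2≡18, 75^4≡57, 75^8≡45, 75^16≡67, 75^32≡39, 75^64≡8
82 = 64 + 16 + 2, so 75^82 ≡ 8·67·18 ≡ 36 (mod 89)
46·36 = 1656 ≡ 54 (mod 89)
61 ≠ 54, so verification fails.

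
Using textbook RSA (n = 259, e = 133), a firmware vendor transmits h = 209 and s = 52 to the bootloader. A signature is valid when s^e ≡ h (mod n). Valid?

no

s^133 mod 259 = 150
The recovered value 150 does not match the digest 209.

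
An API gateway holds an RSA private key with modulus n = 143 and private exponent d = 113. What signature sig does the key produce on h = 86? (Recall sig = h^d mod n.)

47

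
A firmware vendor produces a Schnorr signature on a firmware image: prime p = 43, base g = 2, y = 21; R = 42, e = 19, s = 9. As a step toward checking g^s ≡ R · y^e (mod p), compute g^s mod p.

39

2^2 = 4
2^4 ≡ 4^2 = 16
2^8 ≡ 16^2 = 256 ≡ 41
9 = 8 + 1, so 2^9 ≡ 41·2 ≡ 39 (mod 43)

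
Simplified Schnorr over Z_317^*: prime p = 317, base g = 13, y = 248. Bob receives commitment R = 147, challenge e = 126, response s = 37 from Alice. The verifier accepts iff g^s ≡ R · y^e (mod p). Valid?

g^s mod p:
13^2 = 169
13^4 ≡ 169^2 = 28561 ≡ 31
13^8 ≡ 31^2 = 961 ≡ 10
13^16 ≡ 10^2 = 100
13^32 ≡ 100^2 = 10000 ≡ 173
37 = 32 + 4 + 1, so 13^37 ≡ 173·31·13 ≡ 296 (mod 317)
R · y^e mod p:
248^2 = 61504 ≡ 6
248^4 ≡ 6^2 = 36
248^8 ≡ 36^2 = 1296 ≡ 28
248^16 ≡ 28^2 = 784 ≡ 150
248^32 ≡ 150^2 = 22500 ≡ 310
248^64 ≡ 310^2 = 96100 ≡ 49
126 = 64 + 32 + 16 + 8 + 4 + 2, so 248^126 ≡ 49·310·150·28·36·6 ≡ 136 (mod 317)
147·136 = 19992 ≡ 21 (mod 317)
296 ≠ 21; the check fails.

no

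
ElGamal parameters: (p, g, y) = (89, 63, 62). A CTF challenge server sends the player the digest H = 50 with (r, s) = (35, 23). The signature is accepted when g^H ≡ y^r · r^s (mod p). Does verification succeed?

Left side g^H mod p:
63^2 = 3969 ≡ 53
63^4 ≡ 53^2 = 2809 ≡ 50
63^8 ≡ 50^2 = 2500 ≡ 8
63^16 ≡ 8^2 = 64
63^32 ≡ 64^2 = 4096 ≡ 2
50 = 32 + 16 + 2, so 63^50 ≡ 2·64·53 ≡ 20 (mod 89)
Right side y^r · r^s mod p:
62^2 = 3844 ≡ 17
62^4 ≡ 17^2 = 289 ≡ 22
62^8 ≡ 22^2 = 484 ≡ 39
62^16 ≡ 39^2 = 1521 ≡ 8
62^32 ≡ 8^2 = 64
35 = 32 + 2 + 1, so 62^35 ≡ 64·17·62 ≡ 83 (mod 89)
35^2 = 1225 ≡ 68
35^4 ≡ 68^2 = 4624 ≡ 85
35^8 ≡ 85^2 = 7225 ≡ 16
35^16 ≡ 16^2 = 256 ≡ 78
23 = 16 + 4 + 2 + 1, so 35^23 ≡ 78·85·68·35 ≡ 56 (mod 89)
83·56 = 4648 ≡ 20 (mod 89)
20 ≡ 20 (mod 89), so the signature is genuine.

passes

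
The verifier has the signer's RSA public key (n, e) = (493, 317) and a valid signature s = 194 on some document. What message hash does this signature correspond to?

Squares mod 493: s^1≡194, s^2≡168, s^4≡123, s^8≡339, s^16≡52, s^32≡239, s^64≡426, s^128≡52, s^256≡239
317 = 256 + 32 + 16 + 8 + 4 + 1, so s^317 ≡ 239·239·52·339·123·194 ≡ 23 (mod 493)

23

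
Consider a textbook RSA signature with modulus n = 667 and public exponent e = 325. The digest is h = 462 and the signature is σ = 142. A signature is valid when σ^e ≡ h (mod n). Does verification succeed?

passes

Squares mod 667: σ^1≡142, σ^2≡154, σ^4≡371, σ^8≡239, σ^16≡426, σ^32≡52, σ^64≡36, σ^128≡629, σ^256≡110
325 = 256 + 64 + 4 + 1, so σ^325 ≡ 110·36·371·142 ≡ 462 (mod 667)
σ^325 mod 667 = 462 matches h.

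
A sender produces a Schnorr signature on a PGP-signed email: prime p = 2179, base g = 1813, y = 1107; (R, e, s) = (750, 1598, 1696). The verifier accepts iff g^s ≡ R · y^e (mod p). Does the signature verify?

g^s mod p:
1813^2 = 3286969 ≡ 1037
1813^4 ≡ 1037^2 = 1075369 ≡ 1122
1813^8 ≡ 1122^2 = 1258884 ≡ 1601
1813^16 ≡ 1601^2 = 2563201 ≡ 697
1813^32 ≡ 697^2 = 485809 ≡ 2071
1813^64 ≡ 2071^2 = 4289041 ≡ 769
1813^128 ≡ 769^2 = 591361 ≡ 852
1813^256 ≡ 852^2 = 725904 ≡ 297
1813^512 ≡ 297^2 = 88209 ≡ 1049
1813^1024 ≡ 1049^2 = 1100401 ≡ 6
1696 = 1024 + 512 + 128 + 32, so 1813^1696 ≡ 6·1049·852·2071 ≡ 1169 (mod 2179)
R · y^e mod p:
1107^2 = 1225449 ≡ 851
1107^4 ≡ 851^2 = 724201 ≡ 773
1107^8 ≡ 773^2 = 597529 ≡ 483
1107^16 ≡ 483^2 = 233289 ≡ 136
1107^32 ≡ 136^2 = 18496 ≡ 1064
1107^64 ≡ 1064^2 = 1132096 ≡ 1195
1107^128 ≡ 1195^2 = 1428025 ≡ 780
1107^256 ≡ 780^2 = 608400 ≡ 459
1107^512 ≡ 459^2 = 210681 ≡ 1497
1107^1024 ≡ 1497^2 = 2241009 ≡ 997
1598 = 1024 + 512 + 32 + 16 + 8 + 4 + 2, so 1107^1598 ≡ 997·1497·1064·136·483·773·851 ≡ 289 (mod 2179)
750·289 = 216750 ≡ 1029 (mod 2179)
1169 ≠ 1029; the check fails.

does not verify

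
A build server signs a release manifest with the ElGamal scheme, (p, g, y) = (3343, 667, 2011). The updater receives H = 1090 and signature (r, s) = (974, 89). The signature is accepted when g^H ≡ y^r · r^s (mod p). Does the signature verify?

Left side g^H mod p:
667^2 = 444889 ≡ 270
667^4 ≡ 270^2 = 72900 ≡ 2697
667^8 ≡ 2697^2 = 7273809 ≡ 2784
667^16 ≡ 2784^2 = 7750656 ≡ 1582
667^32 ≡ 1582^2 = 2502724 ≡ 2160
667^64 ≡ 2160^2 = 4665600 ≡ 2115
667^128 ≡ 2115^2 = 4473225 ≡ 291
667^256 ≡ 291^2 = 84681 ≡ 1106
667^512 ≡ 1106^2 = 1223236 ≡ 3041
667^1024 ≡ 3041^2 = 9247681 ≡ 943
1090 = 1024 + 64 + 2, so 667^1090 ≡ 943·2115·270 ≡ 3024 (mod 3343)
Right side y^r · r^s mod p:
2011^2 = 4044121 ≡ 2434
2011^4 ≡ 2434^2 = 5924356 ≡ 560
2011^8 ≡ 560^2 = 313600 ≡ 2701
2011^16 ≡ 2701^2 = 7295401 ≡ 975
2011^32 ≡ 975^2 = 950625 ≡ 1213
2011^64 ≡ 1213^2 = 1471369 ≡ 449
2011^128 ≡ 449^2 = 201601 ≡ 1021
2011^256 ≡ 1021^2 = 1042441 ≡ 2768
2011^512 ≡ 2768^2 = 7661824 ≡ 3011
974 = 512 + 256 + 128 + 64 + 8 + 4 + 2, so 2011^974 ≡ 3011·2768·1021·449·2701·560·2434 ≡ 144 (mod 3343)
974^2 = 948676 ≡ 2607
974^4 ≡ 2607^2 = 6796449 ≡ 130
974^8 ≡ 130^2 = 16900 ≡ 185
974^16 ≡ 185^2 = 34225 ≡ 795
974^32 ≡ 795^2 = 632025 ≡ 198
974^64 ≡ 198^2 = 39204 ≡ 2431
89 = 64 + 16 + 8 + 1, so 974^89 ≡ 2431·795·185·974 ≡ 565 (mod 3343)
144·565 = 81360 ≡ 1128 (mod 3343)
3024 ≠ 1128, so verification fails.

does not verify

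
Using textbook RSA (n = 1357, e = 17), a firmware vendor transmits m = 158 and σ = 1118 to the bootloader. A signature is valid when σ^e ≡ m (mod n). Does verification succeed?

passes

Squares mod 1357: σ^1≡1118, σ^2≡127, σ^4≡1202, σ^8≡956, σ^16≡675
17 = 16 + 1, so σ^17 ≡ 675·1118 ≡ 158 (mod 1357)
σ^17 mod 1357 = 158 matches m.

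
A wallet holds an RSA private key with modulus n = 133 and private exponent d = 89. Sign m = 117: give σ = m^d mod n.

m^2 ≡ 117^2 = 13689 ≡ 123
m^4 ≡ 123^2 = 15129 ≡ 100
m^8 ≡ 100^2 = 10000 ≡ 25
m^16 ≡ 25^2 = 625 ≡ 93
m^32 ≡ 93^2 = 8649 ≡ 4
m^64 ≡ 4^2 = 16
89 = 64 + 16 + 8 + 1, so m^89 ≡ 16·93·25·117 ≡ 108 (mod 133)

108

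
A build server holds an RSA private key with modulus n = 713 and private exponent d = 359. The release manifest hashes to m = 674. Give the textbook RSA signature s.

Squares mod 713: m^1≡674, m^2≡95, m^4≡469, m^8≡357, m^16≡535, m^32≡312, m^64≡376, m^128≡202, m^256≡163
359 = 256 + 64 + 32 + 4 + 2 + 1, so m^359 ≡ 163·376·312·469·95·674 ≡ 120 (mod 713)

120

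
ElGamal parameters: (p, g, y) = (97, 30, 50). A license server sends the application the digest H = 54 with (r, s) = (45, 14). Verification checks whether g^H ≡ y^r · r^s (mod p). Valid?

no

Left side g^H mod p:
Squares mod 97: 30^1≡30, 30^2≡27, 30^4≡50, 30^8≡75, 30^16≡96, 30^32≡1
54 = 32 + 16 + 4 + 2, so 30^54 ≡ 1·96·50·27 ≡ 8 (mod 97)
Right side y^r · r^s mod p:
Squares mod 97: 50^1≡50, 50^2≡75, 50^4≡96, 50^8≡1, 50^16≡1, 50^32≡1
45 = 32 + 8 + 4 + 1, so 50^45 ≡ 1·1·96·50 ≡ 47 (mod 97)
Squares mod 97: 45^1≡45, 45^2≡85, 45^4≡47, 45^8≡75
14 = 8 + 4 + 2, so 45^14 ≡ 75·47·85 ≡ 89 (mod 97)
47·89 = 4183 ≡ 12 (mod 97)
8 ≠ 12, so verification fails.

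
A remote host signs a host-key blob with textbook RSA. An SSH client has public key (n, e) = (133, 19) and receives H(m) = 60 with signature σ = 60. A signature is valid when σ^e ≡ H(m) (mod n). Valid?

yes

σ^2 ≡ 60^2 = 3600 ≡ 9
σ^4 ≡ 9^2 = 81
σ^8 ≡ 81^2 = 6561 ≡ 44
σ^16 ≡ 44^2 = 1936 ≡ 74
19 = 16 + 2 + 1, so σ^19 ≡ 74·9·60 ≡ 60 (mod 133)
60 = H(m), so the signature checks out.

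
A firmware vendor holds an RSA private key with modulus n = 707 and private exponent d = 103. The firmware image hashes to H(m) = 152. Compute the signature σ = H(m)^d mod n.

Squares mod 707: (H(m))^1≡152, (H(m))^2≡480, (H(m))^4≡625, (H(m))^8≡361, (H(m))^16≡233, (H(m))^32≡557, (H(m))^64≡583
103 = 64 + 32 + 4 + 2 + 1, so (H(m))^103 ≡ 583·557·625·480·152 ≡ 341 (mod 707)

341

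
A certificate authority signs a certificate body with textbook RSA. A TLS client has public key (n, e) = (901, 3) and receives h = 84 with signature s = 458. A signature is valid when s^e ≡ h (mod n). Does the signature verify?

s^2 ≡ 458^2 = 209764 ≡ 732
3 = 2 + 1, so s^3 ≡ 732·458 ≡ 84 (mod 901)
Since 84 equals the digest 84, verification succeeds.

verifies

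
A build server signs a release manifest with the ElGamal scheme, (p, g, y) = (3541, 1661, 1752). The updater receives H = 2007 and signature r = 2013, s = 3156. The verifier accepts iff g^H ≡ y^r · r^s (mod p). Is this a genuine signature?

genuine

Left side g^H mod p:
Squares mod 3541: 1661^1≡1661, 1661^2≡482, 1661^4≡2159, 1661^8≡1325, 1661^16≡2830, 1661^32≡2699, 1661^64≡764, 1661^128≡2972, 1661^256≡1530, 1661^512≡299, 1661^1024≡876
2007 = 1024 + 512 + 256 + 128 + 64 + 16 + 4 + 2 + 1, so 1661^2007 ≡ 876·299·1530·2972·764·2830·2159·482·1661 ≡ 512 (mod 3541)
Right side y^r · r^s mod p:
Squares mod 3541: 1752^1≡1752, 1752^2≡2998, 1752^4≡946, 1752^8≡2584, 1752^16≡2271, 1752^32≡1745, 1752^64≡3306, 1752^128≡2110, 1752^256≡1063, 1752^512≡390, 1752^1024≡3378
2013 = 1024 + 512 + 256 + 128 + 64 + 16 + 8 + 4 + 1, so 1752^2013 ≡ 3378·390·1063·2110·3306·2271·2584·946·1752 ≡ 137 (mod 3541)
Squares mod 3541: 2013^1≡2013, 2013^2≡1265, 2013^4≡3234, 2013^8≡2183, 2013^16≡2844, 2013^32≡692, 2013^64≡829, 2013^128≡287, 2013^256≡926, 2013^512≡554, 2013^1024≡2390, 2013^2048≡467
3156 = 2048 + 1024 + 64 + 16 + 4, so 2013^3156 ≡ 467·2390·829·2844·3234 ≡ 1477 (mod 3541)
137·1477 = 202349 ≡ 512 (mod 3541)
512 ≡ 512 (mod 3541), so the signature is genuine.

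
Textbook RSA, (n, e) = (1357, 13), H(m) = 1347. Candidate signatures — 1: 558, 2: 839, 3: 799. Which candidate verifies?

Candidate 1: Squares mod 1357: 558^1≡558, 558^2≡611, 558^4≡146, 558^8≡961; 13 = 8 + 4 + 1, so 558^13 ≡ 961·146·558 ≡ 1347 (mod 1357)
  → matches H(m) = 1347
Candidate 2: Squares mod 1357: 839^1≡839, 839^2≡995, 839^4≡772, 839^8≡261; 13 = 8 + 4 + 1, so 839^13 ≡ 261·772·839 ≡ 799 (mod 1357)
Candidate 3: Squares mod 1357: 799^1≡799, 799^2≡611, 799^4≡146, 799^8≡961; 13 = 8 + 4 + 1, so 799^13 ≡ 961·146·799 ≡ 10 (mod 1357)

1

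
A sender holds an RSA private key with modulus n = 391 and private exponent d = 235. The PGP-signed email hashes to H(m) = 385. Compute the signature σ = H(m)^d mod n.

Squares mod 391: (H(m))^1≡385, (H(m))^2≡36, (H(m))^4≡123, (H(m))^8≡271, (H(m))^16≡324, (H(m))^32≡188, (H(m))^64≡154, (H(m))^128≡256
235 = 128 + 64 + 32 + 8 + 2 + 1, so (H(m))^235 ≡ 256·154·188·271·36·385 ≡ 199 (mod 391)

199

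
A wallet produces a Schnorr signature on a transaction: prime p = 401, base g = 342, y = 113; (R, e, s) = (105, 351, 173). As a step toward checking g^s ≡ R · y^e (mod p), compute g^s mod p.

165

342^2 = 116964 ≡ 273
342^4 ≡ 273^2 = 74529 ≡ 344
342^8 ≡ 344^2 = 118336 ≡ 41
342^16 ≡ 41^2 = 1681 ≡ 77
342^32 ≡ 77^2 = 5929 ≡ 315
342^64 ≡ 315^2 = 99225 ≡ 178
342^128 ≡ 178^2 = 31684 ≡ 5
173 = 128 + 32 + 8 + 4 + 1, so 342^173 ≡ 5·315·41·344·342 ≡ 165 (mod 401)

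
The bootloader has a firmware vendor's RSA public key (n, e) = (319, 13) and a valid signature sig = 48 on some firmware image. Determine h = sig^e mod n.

119

sig^13 mod 319 = 119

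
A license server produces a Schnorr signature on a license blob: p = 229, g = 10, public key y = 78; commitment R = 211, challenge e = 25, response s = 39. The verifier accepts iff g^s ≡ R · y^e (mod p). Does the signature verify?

verifies

g^s mod p:
10^2 = 100
10^4 ≡ 100^2 = 10000 ≡ 153
10^8 ≡ 153^2 = 23409 ≡ 51
10^16 ≡ 51^2 = 2601 ≡ 82
10^32 ≡ 82^2 = 6724 ≡ 83
39 = 32 + 4 + 2 + 1, so 10^39 ≡ 83·153·100·10 ≡ 34 (mod 229)
R · y^e mod p:
78^2 = 6084 ≡ 130
78^4 ≡ 130^2 = 16900 ≡ 183
78^8 ≡ 183^2 = 33489 ≡ 55
78^16 ≡ 55^2 = 3025 ≡ 48
25 = 16 + 8 + 1, so 78^25 ≡ 48·55·78 ≡ 49 (mod 229)
211·49 = 10339 ≡ 34 (mod 229)
34 ≡ 34 (mod 229); signature holds.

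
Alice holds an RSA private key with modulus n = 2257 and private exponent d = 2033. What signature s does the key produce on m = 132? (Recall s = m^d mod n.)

2250

Squares mod 2257: m^1≡132, m^2≡1625, m^4≡2192, m^8≡1968, m^16≡12, m^32≡144, m^64≡423, m^128≡626, m^256≡1415, m^512≡266, m^1024≡789
2033 = 1024 + 512 + 256 + 128 + 64 + 32 + 16 + 1, so m^2033 ≡ 789·266·1415·626·423·144·12·132 ≡ 2250 (mod 2257)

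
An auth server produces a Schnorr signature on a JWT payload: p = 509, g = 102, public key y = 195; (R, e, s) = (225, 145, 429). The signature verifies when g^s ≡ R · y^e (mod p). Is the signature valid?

invalid

g^s mod p:
Squares mod 509: 102^1≡102, 102^2≡224, 102^4≡294, 102^8≡415, 102^16≡183, 102^32≡404, 102^64≡336, 102^128≡407, 102^256≡224
429 = 256 + 128 + 32 + 8 + 4 + 1, so 102^429 ≡ 224·407·404·415·294·102 ≡ 382 (mod 509)
R · y^e mod p:
Squares mod 509: 195^1≡195, 195^2≡359, 195^4≡104, 195^8≡127, 195^16≡350, 195^32≡340, 195^64≡57, 195^128≡195
145 = 128 + 16 + 1, so 195^145 ≡ 195·350·195 ≡ 436 (mod 509)
225·436 = 98100 ≡ 372 (mod 509)
382 ≠ 372; the check fails.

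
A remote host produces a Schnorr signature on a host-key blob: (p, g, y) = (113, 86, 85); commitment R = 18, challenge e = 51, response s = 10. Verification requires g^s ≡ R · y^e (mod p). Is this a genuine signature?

g^s mod p:
86^2 = 7396 ≡ 51
86^4 ≡ 51^2 = 2601 ≡ 2
86^8 ≡ 2^2 = 4
10 = 8 + 2, so 86^10 ≡ 4·51 ≡ 91 (mod 113)
R · y^e mod p:
85^2 = 7225 ≡ 106
85^4 ≡ 106^2 = 11236 ≡ 49
85^8 ≡ 49^2 = 2401 ≡ 28
85^16 ≡ 28^2 = 784 ≡ 106
85^32 ≡ 106^2 = 11236 ≡ 49
51 = 32 + 16 + 2 + 1, so 85^51 ≡ 49·106·106·85 ≡ 7 (mod 113)
18·7 = 126 ≡ 13 (mod 113)
91 ≠ 13; the check fails.

forged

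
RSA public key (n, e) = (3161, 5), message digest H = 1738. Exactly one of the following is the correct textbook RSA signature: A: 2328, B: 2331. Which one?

A

Candidate A: 2328^5 mod 3161 = 1738
  → matches H = 1738
Candidate B: 2331^5 mod 3161 = 14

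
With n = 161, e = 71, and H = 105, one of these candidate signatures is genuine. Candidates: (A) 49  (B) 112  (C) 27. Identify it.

A

Candidate A: Squares mod 161: 49^1≡49, 49^2≡147, 49^4≡35, 49^8≡98, 49^16≡105, 49^32≡77, 49^64≡133; 71 = 64 + 4 + 2 + 1, so 49^71 ≡ 133·35·147·49 ≡ 105 (mod 161)
  → matches H = 105
Candidate B: Squares mod 161: 112^1≡112, 112^2≡147, 112^4≡35, 112^8≡98, 112^16≡105, 112^32≡77, 112^64≡133; 71 = 64 + 4 + 2 + 1, so 112^71 ≡ 133·35·147·112 ≡ 56 (mod 161)
Candidate C: Squares mod 161: 27^1≡27, 27^2≡85, 27^4≡141, 27^8≡78, 27^16≡127, 27^32≡29, 27^64≡36; 71 = 64 + 4 + 2 + 1, so 27^71 ≡ 36·141·85·27 ≡ 104 (mod 161)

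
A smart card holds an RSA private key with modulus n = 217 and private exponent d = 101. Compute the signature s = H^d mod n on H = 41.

H^101 mod 217 = 174

174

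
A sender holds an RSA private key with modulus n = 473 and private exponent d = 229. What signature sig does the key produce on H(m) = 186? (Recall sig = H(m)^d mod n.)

439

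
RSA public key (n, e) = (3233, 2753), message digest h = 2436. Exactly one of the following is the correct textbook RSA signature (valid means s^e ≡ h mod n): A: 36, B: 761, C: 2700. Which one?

Candidate A: Squares mod 3233: 36^1≡36, 36^2≡1296, 36^4≡1689, 36^8≡1215, 36^16≡1977, 36^32≡3065, 36^64≡2360, 36^128≡2374, 36^256≡757, 36^512≡808, 36^1024≡3031, 36^2048≡2008; 2753 = 2048 + 512 + 128 + 64 + 1, so 36^2753 ≡ 2008·808·2374·2360·36 ≡ 2872 (mod 3233)
Candidate B: Squares mod 3233: 761^1≡761, 761^2≡414, 761^4≡47, 761^8≡2209, 761^16≡1084, 761^32≡1477, 761^64≡2487, 761^128≡440, 761^256≡2853, 761^512≡2148, 761^1024≡413, 761^2048≡2453; 2753 = 2048 + 512 + 128 + 64 + 1, so 761^2753 ≡ 2453·2148·440·2487·761 ≡ 1790 (mod 3233)
Candidate C: Squares mod 3233: 2700^1≡2700, 2700^2≡2818, 2700^4≡876, 2700^8≡1155, 2700^16≡2029, 2700^32≡1232, 2700^64≡1547, 2700^128≡789, 2700^256≡1785, 2700^512≡1720, 2700^1024≡205, 2700^2048≡3229; 2753 = 2048 + 512 + 128 + 64 + 1, so 2700^2753 ≡ 3229·1720·789·1547·2700 ≡ 2436 (mod 3233)
  → matches h = 2436

C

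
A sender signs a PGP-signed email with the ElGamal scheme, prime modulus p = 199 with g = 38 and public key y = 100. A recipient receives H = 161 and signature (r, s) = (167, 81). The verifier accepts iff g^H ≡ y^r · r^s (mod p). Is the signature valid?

Left side g^H mod p:
Squares mod 199: 38^1≡38, 38^2≡51, 38^4≡14, 38^8≡196, 38^16≡9, 38^32≡81, 38^64≡193, 38^128≡36
161 = 128 + 32 + 1, so 38^161 ≡ 36·81·38 ≡ 164 (mod 199)
Right side y^r · r^s mod p:
Squares mod 199: 100^1≡100, 100^2≡50, 100^4≡112, 100^8≡7, 100^16≡49, 100^32≡13, 100^64≡169, 100^128≡104
167 = 128 + 32 + 4 + 2 + 1, so 100^167 ≡ 104·13·112·50·100 ≡ 23 (mod 199)
Squares mod 199: 167^1≡167, 167^2≡29, 167^4≡45, 167^8≡35, 167^16≡31, 167^32≡165, 167^64≡161
81 = 64 + 16 + 1, so 167^81 ≡ 161·31·167 ≡ 85 (mod 199)
23·85 = 1955 ≡ 164 (mod 199)
164 ≡ 164 (mod 199), so the signature is genuine.

valid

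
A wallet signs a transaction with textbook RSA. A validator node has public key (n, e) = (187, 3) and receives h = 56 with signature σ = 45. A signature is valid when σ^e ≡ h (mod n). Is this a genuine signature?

Squares mod 187: σ^1≡45, σ^2≡155
3 = 2 + 1, so σ^3 ≡ 155·45 ≡ 56 (mod 187)
56 = h, so the signature checks out.

genuine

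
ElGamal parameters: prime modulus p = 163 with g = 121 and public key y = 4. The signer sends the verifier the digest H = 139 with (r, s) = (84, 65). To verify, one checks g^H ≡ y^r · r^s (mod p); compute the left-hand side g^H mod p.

96

121^139 mod 163 = 96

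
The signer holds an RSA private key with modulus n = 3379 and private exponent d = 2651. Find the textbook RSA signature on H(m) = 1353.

1371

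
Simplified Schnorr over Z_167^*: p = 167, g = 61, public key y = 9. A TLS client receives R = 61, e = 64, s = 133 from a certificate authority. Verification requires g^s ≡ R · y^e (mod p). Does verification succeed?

g^s mod p:
61^2 = 3721 ≡ 47
61^4 ≡ 47^2 = 2209 ≡ 38
61^8 ≡ 38^2 = 1444 ≡ 108
61^16 ≡ 108^2 = 11664 ≡ 141
61^32 ≡ 141^2 = 19881 ≡ 8
61^64 ≡ 8^2 = 64
61^128 ≡ 64^2 = 4096 ≡ 88
133 = 128 + 4 + 1, so 61^133 ≡ 88·38·61 ≡ 77 (mod 167)
R · y^e mod p:
9^2 = 81
9^4 ≡ 81^2 = 6561 ≡ 48
9^8 ≡ 48^2 = 2304 ≡ 133
9^16 ≡ 133^2 = 17689 ≡ 154
9^32 ≡ 154^2 = 23716 ≡ 2
9^64 ≡ 2^2 = 4
61·4 = 244 ≡ 77 (mod 167)
77 ≡ 77 (mod 167); signature holds.

passes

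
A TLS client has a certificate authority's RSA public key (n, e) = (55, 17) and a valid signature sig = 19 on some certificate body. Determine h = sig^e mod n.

24

sig^17 mod 55 = 24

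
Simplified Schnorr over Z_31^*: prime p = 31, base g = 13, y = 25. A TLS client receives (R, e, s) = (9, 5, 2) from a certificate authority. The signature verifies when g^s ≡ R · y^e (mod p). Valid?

g^s mod p:
Squares mod 31: 13^1≡13, 13^2≡14
13^2 ≡ 14 (mod 31)
R · y^e mod p:
Squares mod 31: 25^1≡25, 25^2≡5, 25^4≡25
5 = 4 + 1, so 25^5 ≡ 25·25 ≡ 5 (mod 31)
9·5 = 45 ≡ 14 (mod 31)
14 ≡ 14 (mod 31); signature holds.

yes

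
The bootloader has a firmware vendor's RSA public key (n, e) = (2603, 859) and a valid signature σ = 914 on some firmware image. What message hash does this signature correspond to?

σ^2 ≡ 914^2 = 835396 ≡ 2436
σ^4 ≡ 2436^2 = 5934096 ≡ 1859
σ^8 ≡ 1859^2 = 3455881 ≡ 1700
σ^16 ≡ 1700^2 = 2890000 ≡ 670
σ^32 ≡ 670^2 = 448900 ≡ 1184
σ^64 ≡ 1184^2 = 1401856 ≡ 1442
σ^128 ≡ 1442^2 = 2079364 ≡ 2170
σ^256 ≡ 2170^2 = 4708900 ≡ 73
σ^512 ≡ 73^2 = 5329 ≡ 123
859 = 512 + 256 + 64 + 16 + 8 + 2 + 1, so σ^859 ≡ 123·73·1442·670·1700·2436·914 ≡ 1998 (mod 2603)

1998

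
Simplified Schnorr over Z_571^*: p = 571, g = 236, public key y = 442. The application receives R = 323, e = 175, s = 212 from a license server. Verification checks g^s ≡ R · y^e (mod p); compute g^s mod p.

339

236^2 = 55696 ≡ 309
236^4 ≡ 309^2 = 95481 ≡ 124
236^8 ≡ 124^2 = 15376 ≡ 530
236^16 ≡ 530^2 = 280900 ≡ 539
236^32 ≡ 539^2 = 290521 ≡ 453
236^64 ≡ 453^2 = 205209 ≡ 220
236^128 ≡ 220^2 = 48400 ≡ 436
212 = 128 + 64 + 16 + 4, so 236^212 ≡ 436·220·539·124 ≡ 339 (mod 571)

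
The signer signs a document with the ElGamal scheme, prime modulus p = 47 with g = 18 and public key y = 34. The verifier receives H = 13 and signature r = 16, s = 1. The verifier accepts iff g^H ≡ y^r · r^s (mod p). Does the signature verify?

verifies

Left side g^H mod p:
Squares mod 47: 18^1≡18, 18^2≡42, 18^4≡25, 18^8≡14
13 = 8 + 4 + 1, so 18^13 ≡ 14·25·18 ≡ 2 (mod 47)
Right side y^r · r^s mod p:
Squares mod 47: 34^1≡34, 34^2≡28, 34^4≡32, 34^8≡37, 34^16≡6
34^16 ≡ 6 (mod 47)
16^1 mod 47 = 16
6·16 = 96 ≡ 2 (mod 47)
2 ≡ 2 (mod 47), so the signature is genuine.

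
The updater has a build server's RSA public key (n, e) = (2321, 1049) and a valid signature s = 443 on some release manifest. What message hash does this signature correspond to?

1467

s^2 ≡ 443^2 = 196249 ≡ 1285
s^4 ≡ 1285^2 = 1651225 ≡ 994
s^8 ≡ 994^2 = 988036 ≡ 1611
s^16 ≡ 1611^2 = 2595321 ≡ 443
s^32 ≡ 443^2 = 196249 ≡ 1285
s^64 ≡ 1285^2 = 1651225 ≡ 994
s^128 ≡ 994^2 = 988036 ≡ 1611
s^256 ≡ 1611^2 = 2595321 ≡ 443
s^512 ≡ 443^2 = 196249 ≡ 1285
s^1024 ≡ 1285^2 = 1651225 ≡ 994
1049 = 1024 + 16 + 8 + 1, so s^1049 ≡ 994·443·1611·443 ≡ 1467 (mod 2321)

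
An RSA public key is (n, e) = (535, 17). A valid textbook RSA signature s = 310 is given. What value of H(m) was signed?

s^2 ≡ 310^2 = 96100 ≡ 335
s^4 ≡ 335^2 = 112225 ≡ 410
s^8 ≡ 410^2 = 168100 ≡ 110
s^16 ≡ 110^2 = 12100 ≡ 330
17 = 16 + 1, so s^17 ≡ 330·310 ≡ 115 (mod 535)

115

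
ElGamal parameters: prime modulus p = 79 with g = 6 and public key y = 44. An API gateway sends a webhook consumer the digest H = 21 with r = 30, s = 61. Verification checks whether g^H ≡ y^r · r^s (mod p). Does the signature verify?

does not verify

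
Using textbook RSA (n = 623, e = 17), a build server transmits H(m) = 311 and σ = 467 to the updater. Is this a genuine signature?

genuine

σ^2 ≡ 467^2 = 218089 ≡ 39
σ^4 ≡ 39^2 = 1521 ≡ 275
σ^8 ≡ 275^2 = 75625 ≡ 242
σ^16 ≡ 242^2 = 58564 ≡ 2
17 = 16 + 1, so σ^17 ≡ 2·467 ≡ 311 (mod 623)
σ^17 mod 623 = 311 matches H(m).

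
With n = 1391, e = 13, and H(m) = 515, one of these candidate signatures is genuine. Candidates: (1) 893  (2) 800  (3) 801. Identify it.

Candidate 1: 893^13 mod 1391 = 217
Candidate 2: 800^13 mod 1391 = 1203
Candidate 3: 801^13 mod 1391 = 515
  → matches H(m) = 515

3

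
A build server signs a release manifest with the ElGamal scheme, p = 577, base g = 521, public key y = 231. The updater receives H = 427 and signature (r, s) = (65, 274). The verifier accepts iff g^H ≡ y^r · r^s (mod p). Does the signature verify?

Left side g^H mod p:
521^2 = 271441 ≡ 251
521^4 ≡ 251^2 = 63001 ≡ 108
521^8 ≡ 108^2 = 11664 ≡ 124
521^16 ≡ 124^2 = 15376 ≡ 374
521^32 ≡ 374^2 = 139876 ≡ 242
521^64 ≡ 242^2 = 58564 ≡ 287
521^128 ≡ 287^2 = 82369 ≡ 435
521^256 ≡ 435^2 = 189225 ≡ 546
427 = 256 + 128 + 32 + 8 + 2 + 1, so 521^427 ≡ 546·435·242·124·251·521 ≡ 332 (mod 577)
Right side y^r · r^s mod p:
231^2 = 53361 ≡ 277
231^4 ≡ 277^2 = 76729 ≡ 565
231^8 ≡ 565^2 = 319225 ≡ 144
231^16 ≡ 144^2 = 20736 ≡ 541
231^32 ≡ 541^2 = 292681 ≡ 142
231^64 ≡ 142^2 = 20164 ≡ 546
65 = 64 + 1, so 231^65 ≡ 546·231 ≡ 340 (mod 577)
65^2 = 4225 ≡ 186
65^4 ≡ 186^2 = 34596 ≡ 553
65^8 ≡ 553^2 = 305809 ≡ 576
65^16 ≡ 576^2 = 331776 ≡ 1
65^32 ≡ 1^2 = 1
65^64 ≡ 1^2 = 1
65^128 ≡ 1^2 = 1
65^256 ≡ 1^2 = 1
274 = 256 + 16 + 2, so 65^274 ≡ 1·1·186 ≡ 186 (mod 577)
340·186 = 63240 ≡ 347 (mod 577)
332 ≠ 347, so verification fails.

does not verify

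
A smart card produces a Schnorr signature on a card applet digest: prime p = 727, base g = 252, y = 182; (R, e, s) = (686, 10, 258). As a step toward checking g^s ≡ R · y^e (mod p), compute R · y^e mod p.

123

182^2 = 33124 ≡ 409
182^4 ≡ 409^2 = 167281 ≡ 71
182^8 ≡ 71^2 = 5041 ≡ 679
10 = 8 + 2, so 182^10 ≡ 679·409 ≡ 724 (mod 727)
R · y^e ≡ 686·724 = 496664 ≡ 123 (mod 727)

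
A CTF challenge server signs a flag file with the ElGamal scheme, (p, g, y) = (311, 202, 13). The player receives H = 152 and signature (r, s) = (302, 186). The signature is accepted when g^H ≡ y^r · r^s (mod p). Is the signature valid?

valid

Left side g^H mod p:
Squares mod 311: 202^1≡202, 202^2≡63, 202^4≡237, 202^8≡189, 202^16≡267, 202^32≡70, 202^64≡235, 202^128≡178
152 = 128 + 16 + 8, so 202^152 ≡ 178·267·189 ≡ 112 (mod 311)
Right side y^r · r^s mod p:
Squares mod 311: 13^1≡13, 13^2≡169, 13^4≡260, 13^8≡113, 13^16≡18, 13^32≡13, 13^64≡169, 13^128≡260, 13^256≡113
302 = 256 + 32 + 8 + 4 + 2, so 13^302 ≡ 113·13·113·260·169 ≡ 300 (mod 311)
Squares mod 311: 302^1≡302, 302^2≡81, 302^4≡30, 302^8≡278, 302^16≡156, 302^32≡78, 302^64≡175, 302^128≡147
186 = 128 + 32 + 16 + 8 + 2, so 302^186 ≡ 147·78·156·278·81 ≡ 216 (mod 311)
300·216 = 64800 ≡ 112 (mod 311)
112 ≡ 112 (mod 311), so the signature is genuine.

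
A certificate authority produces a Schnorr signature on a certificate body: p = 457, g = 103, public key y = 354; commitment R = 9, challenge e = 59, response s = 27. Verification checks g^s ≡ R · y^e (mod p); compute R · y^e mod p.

231

354^2 = 125316 ≡ 98
354^4 ≡ 98^2 = 9604 ≡ 7
354^8 ≡ 7^2 = 49
354^16 ≡ 49^2 = 2401 ≡ 116
354^32 ≡ 116^2 = 13456 ≡ 203
59 = 32 + 16 + 8 + 2 + 1, so 354^59 ≡ 203·116·49·98·354 ≡ 178 (mod 457)
R · y^e ≡ 9·178 = 1602 ≡ 231 (mod 457)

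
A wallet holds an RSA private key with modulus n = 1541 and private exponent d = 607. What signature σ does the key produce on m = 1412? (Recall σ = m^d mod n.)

Squares mod 1541: m^1≡1412, m^2≡1231, m^4≡558, m^8≡82, m^16≡560, m^32≡777, m^64≡1198, m^128≡533, m^256≡545, m^512≡1153
607 = 512 + 64 + 16 + 8 + 4 + 2 + 1, so m^607 ≡ 1153·1198·560·82·558·1231·1412 ≡ 1047 (mod 1541)

1047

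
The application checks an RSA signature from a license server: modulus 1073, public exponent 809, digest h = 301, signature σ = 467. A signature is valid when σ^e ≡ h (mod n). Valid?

σ^809 mod 1073 = 304
The recovered value 304 does not match the digest 301.

no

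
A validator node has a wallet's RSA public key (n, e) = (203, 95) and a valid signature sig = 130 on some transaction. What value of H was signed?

37

Squares mod 203: sig^1≡130, sig^2≡51, sig^4≡165, sig^8≡23, sig^16≡123, sig^32≡107, sig^64≡81
95 = 64 + 16 + 8 + 4 + 2 + 1, so sig^95 ≡ 81·123·23·165·51·130 ≡ 37 (mod 203)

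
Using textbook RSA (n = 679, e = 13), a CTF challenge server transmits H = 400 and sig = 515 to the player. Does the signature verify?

sig^2 ≡ 515^2 = 265225 ≡ 415
sig^4 ≡ 415^2 = 172225 ≡ 438
sig^8 ≡ 438^2 = 191844 ≡ 366
13 = 8 + 4 + 1, so sig^13 ≡ 366·438·515 ≡ 368 (mod 679)
368 ≠ 400, so verification fails.

does not verify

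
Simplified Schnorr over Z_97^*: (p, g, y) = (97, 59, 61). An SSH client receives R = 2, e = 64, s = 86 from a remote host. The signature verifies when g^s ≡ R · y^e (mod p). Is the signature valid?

valid

g^s mod p:
59^2 = 3481 ≡ 86
59^4 ≡ 86^2 = 7396 ≡ 24
59^8 ≡ 24^2 = 576 ≡ 91
59^16 ≡ 91^2 = 8281 ≡ 36
59^32 ≡ 36^2 = 1296 ≡ 35
59^64 ≡ 35^2 = 1225 ≡ 61
86 = 64 + 16 + 4 + 2, so 59^86 ≡ 61·36·24·86 ≡ 25 (mod 97)
R · y^e mod p:
61^2 = 3721 ≡ 35
61^4 ≡ 35^2 = 1225 ≡ 61
61^8 ≡ 61^2 = 3721 ≡ 35
61^16 ≡ 35^2 = 1225 ≡ 61
61^32 ≡ 61^2 = 3721 ≡ 35
61^64 ≡ 35^2 = 1225 ≡ 61
2·61 = 122 ≡ 25 (mod 97)
25 ≡ 25 (mod 97); signature holds.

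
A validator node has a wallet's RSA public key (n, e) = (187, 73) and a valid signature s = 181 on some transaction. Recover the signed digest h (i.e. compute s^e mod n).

s^2 ≡ 181^2 = 32761 ≡ 36
s^4 ≡ 36^2 = 1296 ≡ 174
s^8 ≡ 174^2 = 30276 ≡ 169
s^16 ≡ 169^2 = 28561 ≡ 137
s^32 ≡ 137^2 = 18769 ≡ 69
s^64 ≡ 69^2 = 4761 ≡ 86
73 = 64 + 8 + 1, so s^73 ≡ 86·169·181 ≡ 125 (mod 187)

125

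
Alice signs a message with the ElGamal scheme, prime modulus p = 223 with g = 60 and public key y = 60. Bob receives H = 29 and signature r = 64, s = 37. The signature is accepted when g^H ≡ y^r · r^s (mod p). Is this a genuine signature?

forged

Left side g^H mod p:
Squares mod 223: 60^1≡60, 60^2≡32, 60^4≡132, 60^8≡30, 60^16≡8
29 = 16 + 8 + 4 + 1, so 60^29 ≡ 8·30·132·60 ≡ 171 (mod 223)
Right side y^r · r^s mod p:
Squares mod 223: 60^1≡60, 60^2≡32, 60^4≡132, 60^8≡30, 60^16≡8, 60^32≡64, 60^64≡82
60^64 ≡ 82 (mod 223)
Squares mod 223: 64^1≡64, 64^2≡82, 64^4≡34, 64^8≡41, 64^16≡120, 64^32≡128
37 = 32 + 4 + 1, so 64^37 ≡ 128·34·64 ≡ 1 (mod 223)
82·1 = 82 ≡ 82 (mod 223)
171 ≠ 82, so verification fails.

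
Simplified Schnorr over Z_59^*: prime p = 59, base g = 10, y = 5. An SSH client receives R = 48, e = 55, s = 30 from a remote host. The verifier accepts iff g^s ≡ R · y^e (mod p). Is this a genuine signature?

g^s mod p:
10^2 = 100 ≡ 41
10^4 ≡ 41^2 = 1681 ≡ 29
10^8 ≡ 29^2 = 841 ≡ 15
10^16 ≡ 15^2 = 225 ≡ 48
30 = 16 + 8 + 4 + 2, so 10^30 ≡ 48·15·29·41 ≡ 49 (mod 59)
R · y^e mod p:
5^2 = 25
5^4 ≡ 25^2 = 625 ≡ 35
5^8 ≡ 35^2 = 1225 ≡ 45
5^16 ≡ 45^2 = 2025 ≡ 19
5^32 ≡ 19^2 = 361 ≡ 7
55 = 32 + 16 + 4 + 2 + 1, so 5^55 ≡ 7·19·35·25·5 ≡ 17 (mod 59)
48·17 = 816 ≡ 49 (mod 59)
49 ≡ 49 (mod 59); signature holds.

genuine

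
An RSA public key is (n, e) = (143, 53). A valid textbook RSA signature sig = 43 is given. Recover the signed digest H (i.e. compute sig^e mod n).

10

Squares mod 143: sig^1≡43, sig^2≡133, sig^4≡100, sig^8≡133, sig^16≡100, sig^32≡133
53 = 32 + 16 + 4 + 1, so sig^53 ≡ 133·100·100·43 ≡ 10 (mod 143)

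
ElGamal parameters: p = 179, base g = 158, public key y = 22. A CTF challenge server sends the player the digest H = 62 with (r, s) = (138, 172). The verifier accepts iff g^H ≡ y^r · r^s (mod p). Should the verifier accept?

Left side g^H mod p:
158^2 = 24964 ≡ 83
158^4 ≡ 83^2 = 6889 ≡ 87
158^8 ≡ 87^2 = 7569 ≡ 51
158^16 ≡ 51^2 = 2601 ≡ 95
158^32 ≡ 95^2 = 9025 ≡ 75
62 = 32 + 16 + 8 + 4 + 2, so 158^62 ≡ 75·95·51·87·83 ≡ 126 (mod 179)
Right side y^r · r^s mod p:
22^2 = 484 ≡ 126
22^4 ≡ 126^2 = 15876 ≡ 124
22^8 ≡ 124^2 = 15376 ≡ 161
22^16 ≡ 161^2 = 25921 ≡ 145
22^32 ≡ 145^2 = 21025 ≡ 82
22^64 ≡ 82^2 = 6724 ≡ 101
22^128 ≡ 101^2 = 10201 ≡ 177
138 = 128 + 8 + 2, so 22^138 ≡ 177·161·126 ≡ 61 (mod 179)
138^2 = 19044 ≡ 70
138^4 ≡ 70^2 = 4900 ≡ 67
138^8 ≡ 67^2 = 4489 ≡ 14
138^16 ≡ 14^2 = 196 ≡ 17
138^32 ≡ 17^2 = 289 ≡ 110
138^64 ≡ 110^2 = 12100 ≡ 107
138^128 ≡ 107^2 = 11449 ≡ 172
172 = 128 + 32 + 8 + 4, so 138^172 ≡ 172·110·14·67 ≡ 5 (mod 179)
61·5 = 305 ≡ 126 (mod 179)
126 ≡ 126 (mod 179), so the signature is genuine.

accept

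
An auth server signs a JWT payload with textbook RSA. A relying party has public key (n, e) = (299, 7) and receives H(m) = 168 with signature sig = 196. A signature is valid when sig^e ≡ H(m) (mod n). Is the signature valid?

sig^2 ≡ 196^2 = 38416 ≡ 144
sig^4 ≡ 144^2 = 20736 ≡ 105
7 = 4 + 2 + 1, so sig^7 ≡ 105·144·196 ≡ 131 (mod 299)
The recovered value 131 does not match the digest 168.

invalid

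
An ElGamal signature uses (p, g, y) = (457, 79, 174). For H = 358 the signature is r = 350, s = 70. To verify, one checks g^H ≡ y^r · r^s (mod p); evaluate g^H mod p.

302

79^2 = 6241 ≡ 300
79^4 ≡ 300^2 = 90000 ≡ 428
79^8 ≡ 428^2 = 183184 ≡ 384
79^16 ≡ 384^2 = 147456 ≡ 302
79^32 ≡ 302^2 = 91204 ≡ 261
79^64 ≡ 261^2 = 68121 ≡ 28
79^128 ≡ 28^2 = 784 ≡ 327
79^256 ≡ 327^2 = 106929 ≡ 448
358 = 256 + 64 + 32 + 4 + 2, so 79^358 ≡ 448·28·261·428·300 ≡ 302 (mod 457)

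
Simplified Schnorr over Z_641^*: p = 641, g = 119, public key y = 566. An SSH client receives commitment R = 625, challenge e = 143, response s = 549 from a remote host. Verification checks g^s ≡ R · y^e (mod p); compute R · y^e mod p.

432

566^143 mod 641 = 614
R · y^e ≡ 625·614 = 383750 ≡ 432 (mod 641)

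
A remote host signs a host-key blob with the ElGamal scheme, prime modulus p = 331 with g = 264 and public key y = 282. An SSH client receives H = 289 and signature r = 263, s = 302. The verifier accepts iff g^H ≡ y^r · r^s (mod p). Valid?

no

Left side g^H mod p:
Squares mod 331: 264^1≡264, 264^2≡186, 264^4≡172, 264^8≡125, 264^16≡68, 264^32≡321, 264^64≡100, 264^128≡70, 264^256≡266
289 = 256 + 32 + 1, so 264^289 ≡ 266·321·264 ≡ 142 (mod 331)
Right side y^r · r^s mod p:
Squares mod 331: 282^1≡282, 282^2≡84, 282^4≡105, 282^8≡102, 282^16≡143, 282^32≡258, 282^64≡33, 282^128≡96, 282^256≡279
263 = 256 + 4 + 2 + 1, so 282^263 ≡ 279·105·84·282 ≡ 115 (mod 331)
Squares mod 331: 263^1≡263, 263^2≡321, 263^4≡100, 263^8≡70, 263^16≡266, 263^32≡253, 263^64≡126, 263^128≡319, 263^256≡144
302 = 256 + 32 + 8 + 4 + 2, so 263^302 ≡ 144·253·70·100·321 ≡ 143 (mod 331)
115·143 = 16445 ≡ 226 (mod 331)
142 ≠ 226, so verification fails.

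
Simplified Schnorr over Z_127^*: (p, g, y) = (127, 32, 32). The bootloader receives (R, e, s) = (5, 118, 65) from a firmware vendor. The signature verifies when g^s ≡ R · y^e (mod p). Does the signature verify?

g^s mod p:
32^2 = 1024 ≡ 8
32^4 ≡ 8^2 = 64
32^8 ≡ 64^2 = 4096 ≡ 32
32^16 ≡ 32^2 = 1024 ≡ 8
32^32 ≡ 8^2 = 64
32^64 ≡ 64^2 = 4096 ≡ 32
65 = 64 + 1, so 32^65 ≡ 32·32 ≡ 8 (mod 127)
R · y^e mod p:
32^2 = 1024 ≡ 8
32^4 ≡ 8^2 = 64
32^8 ≡ 64^2 = 4096 ≡ 32
32^16 ≡ 32^2 = 1024 ≡ 8
32^32 ≡ 8^2 = 64
32^64 ≡ 64^2 = 4096 ≡ 32
118 = 64 + 32 + 16 + 4 + 2, so 32^118 ≡ 32·64·8·64·8 ≡ 4 (mod 127)
5·4 = 20 ≡ 20 (mod 127)
8 ≠ 20; the check fails.

does not verify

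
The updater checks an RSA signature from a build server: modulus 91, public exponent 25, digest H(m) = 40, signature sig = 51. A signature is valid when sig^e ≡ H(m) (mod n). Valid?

no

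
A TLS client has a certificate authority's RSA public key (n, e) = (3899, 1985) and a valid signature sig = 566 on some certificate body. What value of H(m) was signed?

3016

Squares mod 3899: sig^1≡566, sig^2≡638, sig^4≡1548, sig^8≡2318, sig^16≡302, sig^32≡1527, sig^64≡127, sig^128≡533, sig^256≡3361, sig^512≡918, sig^1024≡540
1985 = 1024 + 512 + 256 + 128 + 64 + 1, so sig^1985 ≡ 540·918·3361·533·127·566 ≡ 3016 (mod 3899)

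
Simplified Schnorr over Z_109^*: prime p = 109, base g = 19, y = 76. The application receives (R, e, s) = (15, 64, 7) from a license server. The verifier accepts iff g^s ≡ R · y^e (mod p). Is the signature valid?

invalid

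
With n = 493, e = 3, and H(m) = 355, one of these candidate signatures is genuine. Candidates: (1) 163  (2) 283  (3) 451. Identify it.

3

Candidate 1: Squares mod 493: 163^1≡163, 163^2≡440; 3 = 2 + 1, so 163^3 ≡ 440·163 ≡ 235 (mod 493)
Candidate 2: Squares mod 493: 283^1≡283, 283^2≡223; 3 = 2 + 1, so 283^3 ≡ 223·283 ≡ 5 (mod 493)
Candidate 3: Squares mod 493: 451^1≡451, 451^2≡285; 3 = 2 + 1, so 451^3 ≡ 285·451 ≡ 355 (mod 493)
  → matches H(m) = 355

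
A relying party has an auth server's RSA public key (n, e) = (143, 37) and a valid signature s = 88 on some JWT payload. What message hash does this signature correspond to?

88

s^2 ≡ 88^2 = 7744 ≡ 22
s^4 ≡ 22^2 = 484 ≡ 55
s^8 ≡ 55^2 = 3025 ≡ 22
s^16 ≡ 22^2 = 484 ≡ 55
s^32 ≡ 55^2 = 3025 ≡ 22
37 = 32 + 4 + 1, so s^37 ≡ 22·55·88 ≡ 88 (mod 143)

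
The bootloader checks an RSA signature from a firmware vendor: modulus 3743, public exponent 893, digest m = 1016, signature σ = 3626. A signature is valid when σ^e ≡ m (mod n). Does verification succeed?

passes

Squares mod 3743: σ^1≡3626, σ^2≡2460, σ^4≡2912, σ^8≡1849, σ^16≡1442, σ^32≡1999, σ^64≡2220, σ^128≡2612, σ^256≡2798, σ^512≡2191
893 = 512 + 256 + 64 + 32 + 16 + 8 + 4 + 1, so σ^893 ≡ 2191·2798·2220·1999·1442·1849·2912·3626 ≡ 1016 (mod 3743)
1016 = m, so the signature checks out.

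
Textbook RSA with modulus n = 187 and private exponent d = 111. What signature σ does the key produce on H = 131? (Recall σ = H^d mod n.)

10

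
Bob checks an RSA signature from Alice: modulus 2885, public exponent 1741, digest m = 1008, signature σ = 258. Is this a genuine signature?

Squares mod 2885: σ^1≡258, σ^2≡209, σ^4≡406, σ^8≡391, σ^16≡2861, σ^32≡576, σ^64≡1, σ^128≡1, σ^256≡1, σ^512≡1, σ^1024≡1
1741 = 1024 + 512 + 128 + 64 + 8 + 4 + 1, so σ^1741 ≡ 1·1·1·1·391·406·258 ≡ 1008 (mod 2885)
σ^1741 mod 2885 = 1008 matches m.

genuine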